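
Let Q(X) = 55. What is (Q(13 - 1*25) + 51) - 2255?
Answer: -2149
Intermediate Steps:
(Q(13 - 1*25) + 51) - 2255 = (55 + 51) - 2255 = 106 - 2255 = -2149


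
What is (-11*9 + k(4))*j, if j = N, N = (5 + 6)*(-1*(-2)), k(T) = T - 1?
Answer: -2112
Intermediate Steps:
k(T) = -1 + T
N = 22 (N = 11*2 = 22)
j = 22
(-11*9 + k(4))*j = (-11*9 + (-1 + 4))*22 = (-99 + 3)*22 = -96*22 = -2112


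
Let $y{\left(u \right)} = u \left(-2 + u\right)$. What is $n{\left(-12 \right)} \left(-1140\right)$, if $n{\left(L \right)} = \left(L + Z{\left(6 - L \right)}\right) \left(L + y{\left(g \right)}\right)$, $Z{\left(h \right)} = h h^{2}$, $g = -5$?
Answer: $-152600400$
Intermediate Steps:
$Z{\left(h \right)} = h^{3}$
$n{\left(L \right)} = \left(35 + L\right) \left(L + \left(6 - L\right)^{3}\right)$ ($n{\left(L \right)} = \left(L + \left(6 - L\right)^{3}\right) \left(L - 5 \left(-2 - 5\right)\right) = \left(L + \left(6 - L\right)^{3}\right) \left(L - -35\right) = \left(L + \left(6 - L\right)^{3}\right) \left(L + 35\right) = \left(L + \left(6 - L\right)^{3}\right) \left(35 + L\right) = \left(35 + L\right) \left(L + \left(6 - L\right)^{3}\right)$)
$n{\left(-12 \right)} \left(-1140\right) = \left(7560 - \left(-12\right)^{4} - -42348 - 17 \left(-12\right)^{3} + 523 \left(-12\right)^{2}\right) \left(-1140\right) = \left(7560 - 20736 + 42348 - -29376 + 523 \cdot 144\right) \left(-1140\right) = \left(7560 - 20736 + 42348 + 29376 + 75312\right) \left(-1140\right) = 133860 \left(-1140\right) = -152600400$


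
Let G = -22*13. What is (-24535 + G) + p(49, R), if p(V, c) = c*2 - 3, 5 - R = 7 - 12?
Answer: -24804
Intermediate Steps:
G = -286
R = 10 (R = 5 - (7 - 12) = 5 - 1*(-5) = 5 + 5 = 10)
p(V, c) = -3 + 2*c (p(V, c) = 2*c - 3 = -3 + 2*c)
(-24535 + G) + p(49, R) = (-24535 - 286) + (-3 + 2*10) = -24821 + (-3 + 20) = -24821 + 17 = -24804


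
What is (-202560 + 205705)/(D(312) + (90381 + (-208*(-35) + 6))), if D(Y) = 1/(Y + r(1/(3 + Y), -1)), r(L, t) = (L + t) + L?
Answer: 308106215/9568143304 ≈ 0.032201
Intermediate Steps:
r(L, t) = t + 2*L
D(Y) = 1/(-1 + Y + 2/(3 + Y)) (D(Y) = 1/(Y + (-1 + 2/(3 + Y))) = 1/(-1 + Y + 2/(3 + Y)))
(-202560 + 205705)/(D(312) + (90381 + (-208*(-35) + 6))) = (-202560 + 205705)/((3 + 312)/(2 + (-1 + 312)*(3 + 312)) + (90381 + (-208*(-35) + 6))) = 3145/(315/(2 + 311*315) + (90381 + (7280 + 6))) = 3145/(315/(2 + 97965) + (90381 + 7286)) = 3145/(315/97967 + 97667) = 3145/(9568143304/97967) = 3145*(97967/9568143304) = 308106215/9568143304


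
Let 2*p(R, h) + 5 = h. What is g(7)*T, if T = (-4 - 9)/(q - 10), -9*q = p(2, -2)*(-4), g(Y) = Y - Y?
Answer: 0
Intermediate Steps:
g(Y) = 0
p(R, h) = -5/2 + h/2
q = -14/9 (q = -(-5/2 + (1/2)*(-2))*(-4)/9 = -(-5/2 - 1)*(-4)/9 = -(-7)*(-4)/18 = -1/9*14 = -14/9 ≈ -1.5556)
T = 9/8 (T = (-4 - 9)/(-14/9 - 10) = -13/(-104/9) = -13*(-9/104) = 9/8 ≈ 1.1250)
g(7)*T = 0*(9/8) = 0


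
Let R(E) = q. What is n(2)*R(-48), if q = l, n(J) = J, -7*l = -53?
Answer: 106/7 ≈ 15.143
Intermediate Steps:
l = 53/7 (l = -⅐*(-53) = 53/7 ≈ 7.5714)
q = 53/7 ≈ 7.5714
R(E) = 53/7
n(2)*R(-48) = 2*(53/7) = 106/7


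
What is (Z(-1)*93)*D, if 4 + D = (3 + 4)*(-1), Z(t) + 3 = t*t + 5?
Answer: -3069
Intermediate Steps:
Z(t) = 2 + t**2 (Z(t) = -3 + (t*t + 5) = -3 + (t**2 + 5) = -3 + (5 + t**2) = 2 + t**2)
D = -11 (D = -4 + (3 + 4)*(-1) = -4 + 7*(-1) = -4 - 7 = -11)
(Z(-1)*93)*D = ((2 + (-1)**2)*93)*(-11) = ((2 + 1)*93)*(-11) = (3*93)*(-11) = 279*(-11) = -3069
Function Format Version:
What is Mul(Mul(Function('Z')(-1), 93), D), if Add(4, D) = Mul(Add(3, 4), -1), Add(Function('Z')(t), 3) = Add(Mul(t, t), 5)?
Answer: -3069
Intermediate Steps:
Function('Z')(t) = Add(2, Pow(t, 2)) (Function('Z')(t) = Add(-3, Add(Mul(t, t), 5)) = Add(-3, Add(Pow(t, 2), 5)) = Add(-3, Add(5, Pow(t, 2))) = Add(2, Pow(t, 2)))
D = -11 (D = Add(-4, Mul(Add(3, 4), -1)) = Add(-4, Mul(7, -1)) = Add(-4, -7) = -11)
Mul(Mul(Function('Z')(-1), 93), D) = Mul(Mul(Add(2, Pow(-1, 2)), 93), -11) = Mul(Mul(Add(2, 1), 93), -11) = Mul(Mul(3, 93), -11) = Mul(279, -11) = -3069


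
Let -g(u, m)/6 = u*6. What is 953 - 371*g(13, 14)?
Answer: 174581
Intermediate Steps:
g(u, m) = -36*u (g(u, m) = -6*u*6 = -36*u)
953 - 371*g(13, 14) = 953 - (-13356)*13 = 953 - 371*(-468) = 953 + 173628 = 174581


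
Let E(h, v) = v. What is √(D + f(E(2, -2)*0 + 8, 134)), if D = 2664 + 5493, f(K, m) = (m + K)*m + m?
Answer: √27319 ≈ 165.28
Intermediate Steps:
f(K, m) = m + m*(K + m) (f(K, m) = (K + m)*m + m = m*(K + m) + m = m + m*(K + m))
D = 8157
√(D + f(E(2, -2)*0 + 8, 134)) = √(8157 + 134*(1 + (-2*0 + 8) + 134)) = √(8157 + 134*(1 + (0 + 8) + 134)) = √(8157 + 134*(1 + 8 + 134)) = √(8157 + 134*143) = √(8157 + 19162) = √27319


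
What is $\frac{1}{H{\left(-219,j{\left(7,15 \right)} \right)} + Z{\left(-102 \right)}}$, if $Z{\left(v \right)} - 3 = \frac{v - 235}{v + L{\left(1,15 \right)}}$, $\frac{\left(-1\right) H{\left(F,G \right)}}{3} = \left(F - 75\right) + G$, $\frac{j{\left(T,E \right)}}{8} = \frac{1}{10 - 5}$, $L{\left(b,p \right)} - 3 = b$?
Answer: $\frac{490}{432983} \approx 0.0011317$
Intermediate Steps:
$L{\left(b,p \right)} = 3 + b$
$j{\left(T,E \right)} = \frac{8}{5}$ ($j{\left(T,E \right)} = \frac{8}{10 - 5} = \frac{8}{5}$)
$H{\left(F,G \right)} = 225 - 3 F - 3 G$ ($H{\left(F,G \right)} = - 3 \left(\left(F - 75\right) + G\right) = - 3 \left(\left(-75 + F\right) + G\right) = - 3 \left(-75 + F + G\right) = 225 - 3 F - 3 G$)
$Z{\left(v \right)} = 3 + \frac{-235 + v}{4 + v}$ ($Z{\left(v \right)} = 3 + \frac{v - 235}{v + \left(3 + 1\right)} = 3 + \frac{-235 + v}{v + 4} = 3 + \frac{-235 + v}{4 + v}$)
$\frac{1}{H{\left(-219,j{\left(7,15 \right)} \right)} + Z{\left(-102 \right)}} = \frac{1}{\left(225 - -657 - \frac{24}{5}\right) + \frac{-223 + 4 \left(-102\right)}{4 - 102}} = \frac{1}{\left(225 + 657 - \frac{24}{5}\right) + \frac{-223 - 408}{-98}} = \frac{1}{\frac{4386}{5} - - \frac{631}{98}} = \frac{1}{\frac{4386}{5} + \frac{631}{98}} = \frac{1}{\frac{432983}{490}} = \frac{490}{432983}$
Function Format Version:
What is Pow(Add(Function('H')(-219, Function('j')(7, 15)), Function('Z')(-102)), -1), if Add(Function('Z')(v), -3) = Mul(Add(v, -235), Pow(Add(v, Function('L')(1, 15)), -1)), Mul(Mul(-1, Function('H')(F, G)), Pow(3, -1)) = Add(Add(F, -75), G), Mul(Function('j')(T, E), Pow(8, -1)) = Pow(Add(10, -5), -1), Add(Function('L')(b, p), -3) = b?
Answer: Rational(490, 432983) ≈ 0.0011317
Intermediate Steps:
Function('L')(b, p) = Add(3, b)
Function('j')(T, E) = Rational(8, 5) (Function('j')(T, E) = Mul(8, Pow(Add(10, -5), -1)) = Mul(8, Pow(5, -1)) = Mul(8, Rational(1, 5)) = Rational(8, 5))
Function('H')(F, G) = Add(225, Mul(-3, F), Mul(-3, G)) (Function('H')(F, G) = Mul(-3, Add(Add(F, -75), G)) = Mul(-3, Add(Add(-75, F), G)) = Mul(-3, Add(-75, F, G)) = Add(225, Mul(-3, F), Mul(-3, G)))
Function('Z')(v) = Add(3, Mul(Pow(Add(4, v), -1), Add(-235, v))) (Function('Z')(v) = Add(3, Mul(Add(v, -235), Pow(Add(v, Add(3, 1)), -1))) = Add(3, Mul(Add(-235, v), Pow(Add(v, 4), -1))) = Add(3, Mul(Add(-235, v), Pow(Add(4, v), -1))) = Add(3, Mul(Pow(Add(4, v), -1), Add(-235, v))))
Pow(Add(Function('H')(-219, Function('j')(7, 15)), Function('Z')(-102)), -1) = Pow(Add(Add(225, Mul(-3, -219), Mul(-3, Rational(8, 5))), Mul(Pow(Add(4, -102), -1), Add(-223, Mul(4, -102)))), -1) = Pow(Add(Add(225, 657, Rational(-24, 5)), Mul(Pow(-98, -1), Add(-223, -408))), -1) = Pow(Add(Rational(4386, 5), Mul(Rational(-1, 98), -631)), -1) = Pow(Add(Rational(4386, 5), Rational(631, 98)), -1) = Pow(Rational(432983, 490), -1) = Rational(490, 432983)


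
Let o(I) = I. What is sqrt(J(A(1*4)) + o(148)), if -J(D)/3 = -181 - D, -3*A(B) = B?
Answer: sqrt(687) ≈ 26.211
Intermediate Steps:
A(B) = -B/3
J(D) = 543 + 3*D (J(D) = -3*(-181 - D) = 543 + 3*D)
sqrt(J(A(1*4)) + o(148)) = sqrt((543 + 3*(-4/3)) + 148) = sqrt((543 - 4) + 148) = sqrt(539 + 148) = sqrt(687)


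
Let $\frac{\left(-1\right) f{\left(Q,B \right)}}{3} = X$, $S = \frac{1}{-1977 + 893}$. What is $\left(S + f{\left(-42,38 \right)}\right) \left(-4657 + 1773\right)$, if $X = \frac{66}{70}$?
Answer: $\frac{11057153}{1355} \approx 8160.3$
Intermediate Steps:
$S = - \frac{1}{1084}$ ($S = \frac{1}{-1084} = - \frac{1}{1084} \approx -0.00092251$)
$X = \frac{33}{35}$ ($X = 66 \cdot \frac{1}{70} = \frac{33}{35} \approx 0.94286$)
$f{\left(Q,B \right)} = - \frac{99}{35}$ ($f{\left(Q,B \right)} = \left(-3\right) \frac{33}{35} = - \frac{99}{35}$)
$\left(S + f{\left(-42,38 \right)}\right) \left(-4657 + 1773\right) = \left(- \frac{1}{1084} - \frac{99}{35}\right) \left(-4657 + 1773\right) = \left(- \frac{107351}{37940}\right) \left(-2884\right) = \frac{11057153}{1355}$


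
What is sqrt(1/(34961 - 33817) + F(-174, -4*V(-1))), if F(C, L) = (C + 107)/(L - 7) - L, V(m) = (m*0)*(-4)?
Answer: sqrt(153463310)/4004 ≈ 3.0939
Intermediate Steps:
V(m) = 0 (V(m) = 0*(-4) = 0)
F(C, L) = -L + (107 + C)/(-7 + L) (F(C, L) = (107 + C)/(-7 + L) - L = -L + (107 + C)/(-7 + L))
sqrt(1/(34961 - 33817) + F(-174, -4*V(-1))) = sqrt(1/(34961 - 33817) + (107 - 174 - (-4*0)**2 + 7*(-4*0))/(-7 - 4*0)) = sqrt(1/1144 + (107 - 174 - 1*0**2 + 7*0)/(-7 + 0)) = sqrt(1/1144 + (107 - 174 - 1*0 + 0)/(-7)) = sqrt(1/1144 - (107 - 174 + 0 + 0)/7) = sqrt(1/1144 - 1/7*(-67)) = sqrt(1/1144 + 67/7) = sqrt(76655/8008) = sqrt(153463310)/4004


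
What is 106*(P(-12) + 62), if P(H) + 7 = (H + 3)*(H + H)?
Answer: 28726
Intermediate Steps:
P(H) = -7 + 2*H*(3 + H) (P(H) = -7 + (H + 3)*(H + H) = -7 + (3 + H)*(2*H) = -7 + 2*H*(3 + H))
106*(P(-12) + 62) = 106*((-7 + 2*(-12)² + 6*(-12)) + 62) = 106*((-7 + 2*144 - 72) + 62) = 106*((-7 + 288 - 72) + 62) = 106*(209 + 62) = 106*271 = 28726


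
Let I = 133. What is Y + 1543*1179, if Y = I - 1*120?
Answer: 1819210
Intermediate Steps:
Y = 13 (Y = 133 - 1*120 = 133 - 120 = 13)
Y + 1543*1179 = 13 + 1543*1179 = 13 + 1819197 = 1819210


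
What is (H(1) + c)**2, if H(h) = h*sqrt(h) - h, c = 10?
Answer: 100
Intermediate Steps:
H(h) = h**(3/2) - h
(H(1) + c)**2 = ((1**(3/2) - 1*1) + 10)**2 = ((1 - 1) + 10)**2 = (0 + 10)**2 = 10**2 = 100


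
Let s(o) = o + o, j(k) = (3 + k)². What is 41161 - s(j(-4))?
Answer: 41159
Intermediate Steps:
s(o) = 2*o
41161 - s(j(-4)) = 41161 - 2*(3 - 4)² = 41161 - 2*(-1)² = 41161 - 2 = 41159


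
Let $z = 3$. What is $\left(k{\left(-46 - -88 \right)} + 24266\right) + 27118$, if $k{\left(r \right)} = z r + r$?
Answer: $51552$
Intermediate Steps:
$k{\left(r \right)} = 4 r$ ($k{\left(r \right)} = 3 r + r = 4 r$)
$\left(k{\left(-46 - -88 \right)} + 24266\right) + 27118 = \left(4 \left(-46 - -88\right) + 24266\right) + 27118 = \left(4 \left(-46 + 88\right) + 24266\right) + 27118 = \left(4 \cdot 42 + 24266\right) + 27118 = \left(168 + 24266\right) + 27118 = 24434 + 27118 = 51552$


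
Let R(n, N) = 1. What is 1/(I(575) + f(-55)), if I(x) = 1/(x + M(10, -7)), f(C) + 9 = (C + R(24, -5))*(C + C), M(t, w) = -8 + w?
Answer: 560/3321361 ≈ 0.00016861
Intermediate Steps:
f(C) = -9 + 2*C*(1 + C) (f(C) = -9 + (C + 1)*(C + C) = -9 + (1 + C)*(2*C) = -9 + 2*C*(1 + C))
I(x) = 1/(-15 + x) (I(x) = 1/(x + (-8 - 7)) = 1/(x - 15) = 1/(-15 + x))
1/(I(575) + f(-55)) = 1/(1/(-15 + 575) + (-9 + 2*(-55) + 2*(-55)**2)) = 1/(1/560 + (-9 - 110 + 2*3025)) = 1/(1/560 + (-9 - 110 + 6050)) = 1/(1/560 + 5931) = 1/(3321361/560) = 560/3321361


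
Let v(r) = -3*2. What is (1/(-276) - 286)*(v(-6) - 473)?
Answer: 37810823/276 ≈ 1.3700e+5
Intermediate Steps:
v(r) = -6
(1/(-276) - 286)*(v(-6) - 473) = (1/(-276) - 286)*(-6 - 473) = (-1/276 - 286)*(-479) = -78937/276*(-479) = 37810823/276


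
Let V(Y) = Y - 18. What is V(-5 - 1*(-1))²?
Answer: 484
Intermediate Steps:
V(Y) = -18 + Y
V(-5 - 1*(-1))² = (-18 + (-5 - 1*(-1)))² = (-18 + (-5 + 1))² = (-18 - 4)² = (-22)² = 484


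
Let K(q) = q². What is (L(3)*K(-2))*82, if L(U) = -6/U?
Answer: -656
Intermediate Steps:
(L(3)*K(-2))*82 = (-6/3*(-2)²)*82 = (-6*⅓*4)*82 = -2*4*82 = -8*82 = -656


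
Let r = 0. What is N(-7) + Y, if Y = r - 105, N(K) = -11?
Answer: -116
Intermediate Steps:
Y = -105 (Y = 0 - 105 = -105)
N(-7) + Y = -11 - 105 = -116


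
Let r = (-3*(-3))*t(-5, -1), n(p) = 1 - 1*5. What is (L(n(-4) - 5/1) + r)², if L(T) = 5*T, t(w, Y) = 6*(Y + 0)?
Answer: 9801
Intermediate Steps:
n(p) = -4 (n(p) = 1 - 5 = -4)
t(w, Y) = 6*Y
r = -54 (r = (-3*(-3))*(6*(-1)) = 9*(-6) = -54)
(L(n(-4) - 5/1) + r)² = (5*(-4 - 5/1) - 54)² = (5*(-4 - 5*1) - 54)² = (5*(-4 - 5) - 54)² = (5*(-9) - 54)² = (-45 - 54)² = (-99)² = 9801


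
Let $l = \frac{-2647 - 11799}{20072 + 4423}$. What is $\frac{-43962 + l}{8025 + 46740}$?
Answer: $- \frac{1076863636}{1341468675} \approx -0.80275$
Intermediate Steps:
$l = - \frac{14446}{24495} \approx -0.58975$
$\frac{-43962 + l}{8025 + 46740} = \frac{-43962 - \frac{14446}{24495}}{8025 + 46740} = - \frac{1076863636}{24495 \cdot 54765} = \left(- \frac{1076863636}{24495}\right) \frac{1}{54765} = - \frac{1076863636}{1341468675}$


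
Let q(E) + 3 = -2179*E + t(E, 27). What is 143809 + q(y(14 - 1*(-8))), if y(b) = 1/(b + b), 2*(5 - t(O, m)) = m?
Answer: 6324911/44 ≈ 1.4375e+5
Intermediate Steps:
t(O, m) = 5 - m/2
y(b) = 1/(2*b)
q(E) = -23/2 - 2179*E (q(E) = -3 + (-2179*E + (5 - ½*27)) = -3 + (-2179*E + (5 - 27/2)) = -3 + (-2179*E - 17/2) = -3 + (-17/2 - 2179*E) = -23/2 - 2179*E)
143809 + q(y(14 - 1*(-8))) = 143809 + (-23/2 - 2179/(2*(14 - 1*(-8)))) = 143809 + (-23/2 - 2179/(2*(14 + 8))) = 143809 + (-23/2 - 2179/(2*22)) = 143809 + (-23/2 - 2179*1/44) = 143809 + (-23/2 - 2179/44) = 143809 - 2685/44 = 6324911/44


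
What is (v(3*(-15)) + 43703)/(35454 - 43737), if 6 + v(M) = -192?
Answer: -3955/753 ≈ -5.2523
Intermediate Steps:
v(M) = -198 (v(M) = -6 - 192 = -198)
(v(3*(-15)) + 43703)/(35454 - 43737) = (-198 + 43703)/(35454 - 43737) = 43505/(-8283) = 43505*(-1/8283) = -3955/753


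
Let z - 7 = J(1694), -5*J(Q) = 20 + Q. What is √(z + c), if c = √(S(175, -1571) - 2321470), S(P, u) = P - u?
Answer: √(-8395 + 50*I*√579931)/5 ≈ 24.737 + 30.785*I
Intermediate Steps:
J(Q) = -4 - Q/5 (J(Q) = -(20 + Q)/5 = -4 - Q/5)
z = -1679/5 (z = 7 + (-4 - ⅕*1694) = 7 + (-4 - 1694/5) = 7 - 1714/5 = -1679/5 ≈ -335.80)
c = 2*I*√579931 (c = √((175 - 1*(-1571)) - 2321470) = √((175 + 1571) - 2321470) = √(1746 - 2321470) = √(-2319724) = 2*I*√579931 ≈ 1523.1*I)
√(z + c) = √(-1679/5 + 2*I*√579931)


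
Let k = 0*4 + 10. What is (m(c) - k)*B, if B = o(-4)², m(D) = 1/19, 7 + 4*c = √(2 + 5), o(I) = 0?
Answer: 0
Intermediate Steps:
c = -7/4 + √7/4 (c = -7/4 + √(2 + 5)/4 = -7/4 + √7/4 ≈ -1.0886)
m(D) = 1/19
B = 0 (B = 0² = 0)
k = 10 (k = 0 + 10 = 10)
(m(c) - k)*B = (1/19 - 1*10)*0 = (1/19 - 10)*0 = -189/19*0 = 0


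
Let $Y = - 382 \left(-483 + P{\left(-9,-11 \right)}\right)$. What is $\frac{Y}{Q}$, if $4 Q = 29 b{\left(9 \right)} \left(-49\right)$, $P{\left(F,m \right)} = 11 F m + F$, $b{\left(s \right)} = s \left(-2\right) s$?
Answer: $- \frac{152036}{38367} \approx -3.9627$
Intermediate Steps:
$b{\left(s \right)} = - 2 s^{2}$ ($b{\left(s \right)} = - 2 s s = - 2 s^{2}$)
$P{\left(F,m \right)} = F + 11 F m$ ($P{\left(F,m \right)} = 11 F m + F = F + 11 F m$)
$Y = -228054$ ($Y = - 382 \left(-483 - 9 \left(1 + 11 \left(-11\right)\right)\right) = - 382 \left(-483 - 9 \left(1 - 121\right)\right) = - 382 \left(-483 - -1080\right) = - 382 \left(-483 + 1080\right) = \left(-382\right) 597 = -228054$)
$Q = \frac{115101}{2}$ ($Q = \frac{29 \left(- 2 \cdot 9^{2}\right) \left(-49\right)}{4} = \frac{29 \left(\left(-2\right) 81\right) \left(-49\right)}{4} = \frac{29 \left(-162\right) \left(-49\right)}{4} = \frac{\left(-4698\right) \left(-49\right)}{4} = \frac{1}{4} \cdot 230202 = \frac{115101}{2} \approx 57551.0$)
$\frac{Y}{Q} = - \frac{228054}{\frac{115101}{2}} = \left(-228054\right) \frac{2}{115101} = - \frac{152036}{38367}$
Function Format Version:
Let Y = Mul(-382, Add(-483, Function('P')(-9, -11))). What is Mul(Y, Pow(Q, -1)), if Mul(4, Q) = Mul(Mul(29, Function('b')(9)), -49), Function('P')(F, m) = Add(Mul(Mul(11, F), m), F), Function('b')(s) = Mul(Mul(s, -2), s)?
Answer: Rational(-152036, 38367) ≈ -3.9627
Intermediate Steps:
Function('b')(s) = Mul(-2, Pow(s, 2)) (Function('b')(s) = Mul(Mul(-2, s), s) = Mul(-2, Pow(s, 2)))
Function('P')(F, m) = Add(F, Mul(11, F, m)) (Function('P')(F, m) = Add(Mul(11, F, m), F) = Add(F, Mul(11, F, m)))
Y = -228054 (Y = Mul(-382, Add(-483, Mul(-9, Add(1, Mul(11, -11))))) = Mul(-382, Add(-483, Mul(-9, Add(1, -121)))) = Mul(-382, Add(-483, Mul(-9, -120))) = Mul(-382, Add(-483, 1080)) = Mul(-382, 597) = -228054)
Q = Rational(115101, 2) (Q = Mul(Rational(1, 4), Mul(Mul(29, Mul(-2, Pow(9, 2))), -49)) = Mul(Rational(1, 4), Mul(Mul(29, Mul(-2, 81)), -49)) = Mul(Rational(1, 4), Mul(Mul(29, -162), -49)) = Mul(Rational(1, 4), Mul(-4698, -49)) = Mul(Rational(1, 4), 230202) = Rational(115101, 2) ≈ 57551.)
Mul(Y, Pow(Q, -1)) = Mul(-228054, Pow(Rational(115101, 2), -1)) = Mul(-228054, Rational(2, 115101)) = Rational(-152036, 38367)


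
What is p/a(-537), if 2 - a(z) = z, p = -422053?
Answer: -422053/539 ≈ -783.03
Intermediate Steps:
a(z) = 2 - z
p/a(-537) = -422053/(2 - 1*(-537)) = -422053/(2 + 537) = -422053/539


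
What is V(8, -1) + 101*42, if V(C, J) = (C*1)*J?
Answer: 4234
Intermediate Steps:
V(C, J) = C*J
V(8, -1) + 101*42 = 8*(-1) + 101*42 = -8 + 4242 = 4234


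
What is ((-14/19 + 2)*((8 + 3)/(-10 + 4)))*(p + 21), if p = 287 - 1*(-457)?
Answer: -33660/19 ≈ -1771.6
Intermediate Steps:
p = 744 (p = 287 + 457 = 744)
((-14/19 + 2)*((8 + 3)/(-10 + 4)))*(p + 21) = ((-14/19 + 2)*((8 + 3)/(-10 + 4)))*(744 + 21) = ((-14*1/19 + 2)*(11/(-6)))*765 = ((-14/19 + 2)*(11*(-⅙)))*765 = ((24/19)*(-11/6))*765 = -44/19*765 = -33660/19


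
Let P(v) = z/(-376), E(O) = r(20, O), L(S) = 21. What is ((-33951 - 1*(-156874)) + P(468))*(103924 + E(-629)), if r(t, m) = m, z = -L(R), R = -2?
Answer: 4774198732355/376 ≈ 1.2697e+10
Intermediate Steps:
z = -21 (z = -1*21 = -21)
E(O) = O
P(v) = 21/376 (P(v) = -21/(-376) = -21*(-1/376) = 21/376)
((-33951 - 1*(-156874)) + P(468))*(103924 + E(-629)) = ((-33951 - 1*(-156874)) + 21/376)*(103924 - 629) = ((-33951 + 156874) + 21/376)*103295 = (122923 + 21/376)*103295 = (46219069/376)*103295 = 4774198732355/376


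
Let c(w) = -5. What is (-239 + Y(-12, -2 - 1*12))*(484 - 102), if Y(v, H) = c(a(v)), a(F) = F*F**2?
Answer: -93208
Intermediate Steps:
a(F) = F**3
Y(v, H) = -5
(-239 + Y(-12, -2 - 1*12))*(484 - 102) = (-239 - 5)*(484 - 102) = -244*382 = -93208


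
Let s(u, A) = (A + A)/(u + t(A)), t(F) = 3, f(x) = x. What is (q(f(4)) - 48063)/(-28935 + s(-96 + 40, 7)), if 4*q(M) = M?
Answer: 2547286/1533569 ≈ 1.6610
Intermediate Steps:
q(M) = M/4
s(u, A) = 2*A/(3 + u) (s(u, A) = (A + A)/(u + 3) = (2*A)/(3 + u) = 2*A/(3 + u))
(q(f(4)) - 48063)/(-28935 + s(-96 + 40, 7)) = ((¼)*4 - 48063)/(-28935 + 2*7/(3 + (-96 + 40))) = (1 - 48063)/(-28935 + 2*7/(3 - 56)) = -48062/(-28935 + 2*7/(-53)) = -48062/(-28935 + 2*7*(-1/53)) = -48062/(-28935 - 14/53) = -48062/(-1533569/53) = -48062*(-53/1533569) = 2547286/1533569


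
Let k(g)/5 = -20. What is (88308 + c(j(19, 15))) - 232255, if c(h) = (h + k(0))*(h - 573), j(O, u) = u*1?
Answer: -96517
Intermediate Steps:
j(O, u) = u
k(g) = -100 (k(g) = 5*(-20) = -100)
c(h) = (-573 + h)*(-100 + h) (c(h) = (h - 100)*(h - 573) = (-100 + h)*(-573 + h) = (-573 + h)*(-100 + h))
(88308 + c(j(19, 15))) - 232255 = (88308 + (57300 + 15² - 673*15)) - 232255 = (88308 + (57300 + 225 - 10095)) - 232255 = (88308 + 47430) - 232255 = 135738 - 232255 = -96517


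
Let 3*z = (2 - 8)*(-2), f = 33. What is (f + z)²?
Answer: 1369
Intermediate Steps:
z = 4 (z = ((2 - 8)*(-2))/3 = (-6*(-2))/3 = (⅓)*12 = 4)
(f + z)² = (33 + 4)² = 37² = 1369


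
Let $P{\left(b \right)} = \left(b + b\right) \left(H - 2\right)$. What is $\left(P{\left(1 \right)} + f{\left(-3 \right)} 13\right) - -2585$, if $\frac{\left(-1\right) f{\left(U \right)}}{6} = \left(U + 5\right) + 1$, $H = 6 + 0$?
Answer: $2359$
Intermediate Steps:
$H = 6$
$P{\left(b \right)} = 8 b$ ($P{\left(b \right)} = \left(b + b\right) \left(6 - 2\right) = 2 b 4 = 8 b$)
$f{\left(U \right)} = -36 - 6 U$ ($f{\left(U \right)} = - 6 \left(\left(U + 5\right) + 1\right) = - 6 \left(\left(5 + U\right) + 1\right) = - 6 \left(6 + U\right) = -36 - 6 U$)
$\left(P{\left(1 \right)} + f{\left(-3 \right)} 13\right) - -2585 = \left(8 \cdot 1 + \left(-36 - -18\right) 13\right) - -2585 = \left(8 + \left(-36 + 18\right) 13\right) + 2585 = \left(8 - 234\right) + 2585 = -226 + 2585 = 2359$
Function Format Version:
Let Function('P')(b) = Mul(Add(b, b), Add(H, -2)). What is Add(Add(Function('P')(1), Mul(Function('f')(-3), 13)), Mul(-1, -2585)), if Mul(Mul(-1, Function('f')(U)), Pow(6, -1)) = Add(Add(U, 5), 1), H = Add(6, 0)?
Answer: 2359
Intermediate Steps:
H = 6
Function('P')(b) = Mul(8, b) (Function('P')(b) = Mul(Add(b, b), Add(6, -2)) = Mul(Mul(2, b), 4) = Mul(8, b))
Function('f')(U) = Add(-36, Mul(-6, U)) (Function('f')(U) = Mul(-6, Add(Add(U, 5), 1)) = Mul(-6, Add(Add(5, U), 1)) = Mul(-6, Add(6, U)) = Add(-36, Mul(-6, U)))
Add(Add(Function('P')(1), Mul(Function('f')(-3), 13)), Mul(-1, -2585)) = Add(Add(Mul(8, 1), Mul(Add(-36, Mul(-6, -3)), 13)), Mul(-1, -2585)) = Add(Add(8, Mul(Add(-36, 18), 13)), 2585) = Add(Add(8, Mul(-18, 13)), 2585) = Add(Add(8, -234), 2585) = Add(-226, 2585) = 2359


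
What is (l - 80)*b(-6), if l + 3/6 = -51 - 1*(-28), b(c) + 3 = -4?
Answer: 1449/2 ≈ 724.50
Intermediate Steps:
b(c) = -7 (b(c) = -3 - 4 = -7)
l = -47/2 (l = -½ + (-51 - 1*(-28)) = -½ + (-51 + 28) = -½ - 23 = -47/2 ≈ -23.500)
(l - 80)*b(-6) = (-47/2 - 80)*(-7) = -207/2*(-7) = 1449/2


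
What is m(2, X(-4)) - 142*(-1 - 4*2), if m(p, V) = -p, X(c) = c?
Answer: 1276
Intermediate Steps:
m(2, X(-4)) - 142*(-1 - 4*2) = -1*2 - 142*(-1 - 4*2) = -2 - 142*(-1 - 8) = -2 - 142*(-9) = -2 + 1278 = 1276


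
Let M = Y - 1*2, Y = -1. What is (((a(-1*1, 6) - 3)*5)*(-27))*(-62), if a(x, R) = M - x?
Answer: -41850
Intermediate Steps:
M = -3 (M = -1 - 1*2 = -1 - 2 = -3)
a(x, R) = -3 - x
(((a(-1*1, 6) - 3)*5)*(-27))*(-62) = ((((-3 - (-1)) - 3)*5)*(-27))*(-62) = ((((-3 - 1*(-1)) - 3)*5)*(-27))*(-62) = ((((-3 + 1) - 3)*5)*(-27))*(-62) = (((-2 - 3)*5)*(-27))*(-62) = (-5*5*(-27))*(-62) = -25*(-27)*(-62) = 675*(-62) = -41850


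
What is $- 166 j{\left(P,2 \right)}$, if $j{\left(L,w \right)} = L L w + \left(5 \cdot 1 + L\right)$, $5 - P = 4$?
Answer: $-1328$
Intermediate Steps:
$P = 1$ ($P = 5 - 4 = 1$)
$j{\left(L,w \right)} = 5 + L + w L^{2}$ ($j{\left(L,w \right)} = L^{2} w + \left(5 + L\right) = w L^{2} + \left(5 + L\right) = 5 + L + w L^{2}$)
$- 166 j{\left(P,2 \right)} = - 166 \left(5 + 1 + 2 \cdot 1^{2}\right) = - 166 \left(5 + 1 + 2 \cdot 1\right) = - 166 \left(5 + 1 + 2\right) = \left(-166\right) 8 = -1328$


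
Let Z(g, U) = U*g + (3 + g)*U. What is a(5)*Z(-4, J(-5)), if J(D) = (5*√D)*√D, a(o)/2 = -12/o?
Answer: -600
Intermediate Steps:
a(o) = -24/o (a(o) = 2*(-12/o) = -24/o)
J(D) = 5*D
Z(g, U) = U*g + U*(3 + g)
a(5)*Z(-4, J(-5)) = (-24/5)*((5*(-5))*(3 + 2*(-4))) = (-24*⅕)*(-25*(3 - 8)) = -(-120)*(-5) = -24/5*125 = -600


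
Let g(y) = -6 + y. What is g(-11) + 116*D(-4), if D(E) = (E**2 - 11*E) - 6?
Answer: 6247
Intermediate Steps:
D(E) = -6 + E**2 - 11*E
g(-11) + 116*D(-4) = (-6 - 11) + 116*(-6 + (-4)**2 - 11*(-4)) = -17 + 116*(-6 + 16 + 44) = -17 + 116*54 = -17 + 6264 = 6247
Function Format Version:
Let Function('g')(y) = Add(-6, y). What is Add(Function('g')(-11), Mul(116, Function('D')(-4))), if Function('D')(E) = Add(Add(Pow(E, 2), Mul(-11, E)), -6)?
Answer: 6247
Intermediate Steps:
Function('D')(E) = Add(-6, Pow(E, 2), Mul(-11, E))
Add(Function('g')(-11), Mul(116, Function('D')(-4))) = Add(Add(-6, -11), Mul(116, Add(-6, Pow(-4, 2), Mul(-11, -4)))) = Add(-17, Mul(116, Add(-6, 16, 44))) = Add(-17, Mul(116, 54)) = Add(-17, 6264) = 6247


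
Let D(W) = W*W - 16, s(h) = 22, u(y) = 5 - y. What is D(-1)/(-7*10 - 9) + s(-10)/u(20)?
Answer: -1513/1185 ≈ -1.2768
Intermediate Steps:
D(W) = -16 + W² (D(W) = W² - 16 = -16 + W²)
D(-1)/(-7*10 - 9) + s(-10)/u(20) = (-16 + (-1)²)/(-7*10 - 9) + 22/(5 - 1*20) = (-16 + 1)/(-70 - 9) + 22/(5 - 20) = -15/(-79) + 22/(-15) = -15*(-1/79) + 22*(-1/15) = 15/79 - 22/15 = -1513/1185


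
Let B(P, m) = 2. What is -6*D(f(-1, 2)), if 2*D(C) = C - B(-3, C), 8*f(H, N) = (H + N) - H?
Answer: 21/4 ≈ 5.2500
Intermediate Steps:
f(H, N) = N/8 (f(H, N) = ((H + N) - H)/8 = N/8)
D(C) = -1 + C/2 (D(C) = (C - 1*2)/2 = (C - 2)/2 = (-2 + C)/2 = -1 + C/2)
-6*D(f(-1, 2)) = -6*(-1 + ((1/8)*2)/2) = -6*(-1 + (1/2)*(1/4)) = -6*(-1 + 1/8) = -6*(-7/8) = 21/4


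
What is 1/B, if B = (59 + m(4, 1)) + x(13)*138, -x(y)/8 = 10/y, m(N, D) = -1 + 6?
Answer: -13/10208 ≈ -0.0012735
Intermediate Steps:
m(N, D) = 5
x(y) = -80/y
B = -10208/13 (B = (59 + 5) - 80/13*138 = 64 - 80*1/13*138 = 64 - 80/13*138 = 64 - 11040/13 = -10208/13 ≈ -785.23)
1/B = 1/(-10208/13) = -13/10208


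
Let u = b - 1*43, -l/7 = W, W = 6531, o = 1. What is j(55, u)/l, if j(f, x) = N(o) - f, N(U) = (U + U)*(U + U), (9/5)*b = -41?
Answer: 17/15239 ≈ 0.0011156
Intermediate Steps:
b = -205/9 (b = (5/9)*(-41) = -205/9 ≈ -22.778)
l = -45717 (l = -7*6531 = -45717)
u = -592/9 (u = -205/9 - 1*43 = -205/9 - 43 = -592/9 ≈ -65.778)
N(U) = 4*U**2 (N(U) = (2*U)*(2*U) = 4*U**2)
j(f, x) = 4 - f (j(f, x) = 4*1**2 - f = 4*1 - f = 4 - f)
j(55, u)/l = (4 - 1*55)/(-45717) = (4 - 55)*(-1/45717) = -51*(-1/45717) = 17/15239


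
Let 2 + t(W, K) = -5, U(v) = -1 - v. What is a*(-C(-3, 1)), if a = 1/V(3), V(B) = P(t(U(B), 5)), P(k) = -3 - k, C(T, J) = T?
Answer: ¾ ≈ 0.75000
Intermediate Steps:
t(W, K) = -7 (t(W, K) = -2 - 5 = -7)
V(B) = 4 (V(B) = -3 - 1*(-7) = -3 + 7 = 4)
a = ¼ (a = 1/4 = ¼ ≈ 0.25000)
a*(-C(-3, 1)) = (-1*(-3))/4 = (¼)*3 = ¾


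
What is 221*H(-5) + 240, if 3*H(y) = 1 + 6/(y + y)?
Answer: 4042/15 ≈ 269.47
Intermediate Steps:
H(y) = 1/3 + 1/y (H(y) = (1 + 6/(y + y))/3 = (1 + 6/((2*y)))/3 = (1 + 6*(1/(2*y)))/3 = (1 + 3/y)/3 = 1/3 + 1/y)
221*H(-5) + 240 = 221*((1/3)*(3 - 5)/(-5)) + 240 = 221*((1/3)*(-1/5)*(-2)) + 240 = 221*(2/15) + 240 = 442/15 + 240 = 4042/15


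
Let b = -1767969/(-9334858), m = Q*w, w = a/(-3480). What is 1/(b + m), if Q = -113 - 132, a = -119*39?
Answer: -1082843528/353600036083 ≈ -0.0030623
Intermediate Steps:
a = -4641
Q = -245
w = 1547/1160 (w = -4641/(-3480) = -4641*(-1/3480) = 1547/1160 ≈ 1.3336)
m = -75803/232 (m = -245*1547/1160 = -75803/232 ≈ -326.74)
b = 1767969/9334858 (b = -1767969*(-1/9334858) = 1767969/9334858 ≈ 0.18939)
1/(b + m) = 1/(1767969/9334858 - 75803/232) = 1/(-353600036083/1082843528) = -1082843528/353600036083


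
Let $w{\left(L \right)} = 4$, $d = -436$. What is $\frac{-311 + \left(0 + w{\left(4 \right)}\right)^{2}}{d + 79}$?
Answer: $\frac{295}{357} \approx 0.82633$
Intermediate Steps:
$\frac{-311 + \left(0 + w{\left(4 \right)}\right)^{2}}{d + 79} = \frac{-311 + \left(0 + 4\right)^{2}}{-436 + 79} = \frac{-311 + 4^{2}}{-357} = \left(-311 + 16\right) \left(- \frac{1}{357}\right) = \left(-295\right) \left(- \frac{1}{357}\right) = \frac{295}{357}$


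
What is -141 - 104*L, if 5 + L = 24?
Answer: -2117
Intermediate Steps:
L = 19 (L = -5 + 24 = 19)
-141 - 104*L = -141 - 104*19 = -141 - 1976 = -2117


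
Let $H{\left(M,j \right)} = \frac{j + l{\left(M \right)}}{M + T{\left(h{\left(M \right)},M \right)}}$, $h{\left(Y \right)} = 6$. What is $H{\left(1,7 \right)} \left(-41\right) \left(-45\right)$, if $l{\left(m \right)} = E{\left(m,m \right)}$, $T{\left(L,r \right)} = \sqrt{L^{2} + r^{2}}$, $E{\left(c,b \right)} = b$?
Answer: $-410 + 410 \sqrt{37} \approx 2083.9$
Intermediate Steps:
$l{\left(m \right)} = m$
$H{\left(M,j \right)} = \frac{M + j}{M + \sqrt{36 + M^{2}}}$ ($H{\left(M,j \right)} = \frac{j + M}{M + \sqrt{6^{2} + M^{2}}} = \frac{M + j}{M + \sqrt{36 + M^{2}}}$)
$H{\left(1,7 \right)} \left(-41\right) \left(-45\right) = \frac{1 + 7}{1 + \sqrt{36 + 1^{2}}} \left(-41\right) \left(-45\right) = \frac{1}{1 + \sqrt{36 + 1}} \cdot 8 \left(-41\right) \left(-45\right) = \frac{1}{1 + \sqrt{37}} \cdot 8 \left(-41\right) \left(-45\right) = \frac{8}{1 + \sqrt{37}} \left(-41\right) \left(-45\right) = - \frac{328}{1 + \sqrt{37}} \left(-45\right) = \frac{14760}{1 + \sqrt{37}}$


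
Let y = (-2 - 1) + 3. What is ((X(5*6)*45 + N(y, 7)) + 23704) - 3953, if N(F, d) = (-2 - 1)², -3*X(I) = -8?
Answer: 19880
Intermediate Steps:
X(I) = 8/3 (X(I) = -⅓*(-8) = 8/3)
y = 0 (y = -3 + 3 = 0)
N(F, d) = 9 (N(F, d) = (-3)² = 9)
((X(5*6)*45 + N(y, 7)) + 23704) - 3953 = (((8/3)*45 + 9) + 23704) - 3953 = ((120 + 9) + 23704) - 3953 = (129 + 23704) - 3953 = 23833 - 3953 = 19880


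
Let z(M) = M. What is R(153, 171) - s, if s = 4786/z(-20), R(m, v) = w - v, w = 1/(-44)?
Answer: 15021/220 ≈ 68.277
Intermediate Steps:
w = -1/44 ≈ -0.022727
R(m, v) = -1/44 - v
s = -2393/10 (s = 4786/(-20) = 4786*(-1/20) = -2393/10 ≈ -239.30)
R(153, 171) - s = (-1/44 - 1*171) - 1*(-2393/10) = (-1/44 - 171) + 2393/10 = -7525/44 + 2393/10 = 15021/220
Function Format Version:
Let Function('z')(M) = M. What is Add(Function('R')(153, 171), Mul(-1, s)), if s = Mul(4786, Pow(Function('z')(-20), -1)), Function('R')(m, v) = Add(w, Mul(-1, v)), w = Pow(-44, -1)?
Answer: Rational(15021, 220) ≈ 68.277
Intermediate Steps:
w = Rational(-1, 44) ≈ -0.022727
Function('R')(m, v) = Add(Rational(-1, 44), Mul(-1, v))
s = Rational(-2393, 10) (s = Mul(4786, Pow(-20, -1)) = Mul(4786, Rational(-1, 20)) = Rational(-2393, 10) ≈ -239.30)
Add(Function('R')(153, 171), Mul(-1, s)) = Add(Add(Rational(-1, 44), Mul(-1, 171)), Mul(-1, Rational(-2393, 10))) = Add(Add(Rational(-1, 44), -171), Rational(2393, 10)) = Add(Rational(-7525, 44), Rational(2393, 10)) = Rational(15021, 220)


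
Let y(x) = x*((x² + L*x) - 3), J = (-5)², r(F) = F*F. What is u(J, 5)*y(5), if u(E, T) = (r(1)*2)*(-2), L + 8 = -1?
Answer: 460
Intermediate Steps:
L = -9 (L = -8 - 1 = -9)
r(F) = F²
J = 25
y(x) = x*(-3 + x² - 9*x) (y(x) = x*((x² - 9*x) - 3) = x*(-3 + x² - 9*x))
u(E, T) = -4 (u(E, T) = (1²*2)*(-2) = (1*2)*(-2) = 2*(-2) = -4)
u(J, 5)*y(5) = -20*(-3 + 5² - 9*5) = -20*(-3 + 25 - 45) = -20*(-23) = -4*(-115) = 460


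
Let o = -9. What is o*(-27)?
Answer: 243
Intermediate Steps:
o*(-27) = -9*(-27) = 243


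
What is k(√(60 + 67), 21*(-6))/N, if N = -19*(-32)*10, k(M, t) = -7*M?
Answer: -7*√127/6080 ≈ -0.012975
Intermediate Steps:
N = 6080 (N = 608*10 = 6080)
k(√(60 + 67), 21*(-6))/N = -7*√(60 + 67)/6080 = -7*√127*(1/6080) = -7*√127/6080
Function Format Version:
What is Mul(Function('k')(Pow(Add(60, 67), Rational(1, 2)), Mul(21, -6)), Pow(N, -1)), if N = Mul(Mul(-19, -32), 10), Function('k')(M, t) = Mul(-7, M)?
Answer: Mul(Rational(-7, 6080), Pow(127, Rational(1, 2))) ≈ -0.012975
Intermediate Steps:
N = 6080 (N = Mul(608, 10) = 6080)
Mul(Function('k')(Pow(Add(60, 67), Rational(1, 2)), Mul(21, -6)), Pow(N, -1)) = Mul(Mul(-7, Pow(Add(60, 67), Rational(1, 2))), Pow(6080, -1)) = Mul(Mul(-7, Pow(127, Rational(1, 2))), Rational(1, 6080)) = Mul(Rational(-7, 6080), Pow(127, Rational(1, 2)))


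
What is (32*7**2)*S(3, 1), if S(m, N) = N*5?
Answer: 7840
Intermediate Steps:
S(m, N) = 5*N
(32*7**2)*S(3, 1) = (32*7**2)*(5*1) = (32*49)*5 = 1568*5 = 7840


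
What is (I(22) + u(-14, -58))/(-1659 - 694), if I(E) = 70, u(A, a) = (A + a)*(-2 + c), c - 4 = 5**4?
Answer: 45074/2353 ≈ 19.156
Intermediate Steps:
c = 629 (c = 4 + 5**4 = 4 + 625 = 629)
u(A, a) = 627*A + 627*a (u(A, a) = (A + a)*(-2 + 629) = (A + a)*627 = 627*A + 627*a)
(I(22) + u(-14, -58))/(-1659 - 694) = (70 + (627*(-14) + 627*(-58)))/(-1659 - 694) = (70 + (-8778 - 36366))/(-2353) = (70 - 45144)*(-1/2353) = -45074*(-1/2353) = 45074/2353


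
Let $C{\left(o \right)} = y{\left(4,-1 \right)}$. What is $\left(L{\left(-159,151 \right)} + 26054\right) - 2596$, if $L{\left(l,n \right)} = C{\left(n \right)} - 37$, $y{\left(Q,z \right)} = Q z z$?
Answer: $23425$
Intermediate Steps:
$y{\left(Q,z \right)} = Q z^{2}$
$C{\left(o \right)} = 4$ ($C{\left(o \right)} = 4 \left(-1\right)^{2} = 4 \cdot 1 = 4$)
$L{\left(l,n \right)} = -33$ ($L{\left(l,n \right)} = 4 - 37 = -33$)
$\left(L{\left(-159,151 \right)} + 26054\right) - 2596 = \left(-33 + 26054\right) - 2596 = 26021 - 2596 = 23425$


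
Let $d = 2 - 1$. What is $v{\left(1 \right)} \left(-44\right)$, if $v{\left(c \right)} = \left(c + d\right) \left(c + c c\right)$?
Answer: $-176$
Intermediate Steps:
$d = 1$ ($d = 2 - 1 = 1$)
$v{\left(c \right)} = \left(1 + c\right) \left(c + c^{2}\right)$ ($v{\left(c \right)} = \left(c + 1\right) \left(c + c c\right) = \left(1 + c\right) \left(c + c^{2}\right)$)
$v{\left(1 \right)} \left(-44\right) = 1 \left(1 + 1^{2} + 2 \cdot 1\right) \left(-44\right) = 1 \left(1 + 1 + 2\right) \left(-44\right) = 1 \cdot 4 \left(-44\right) = 4 \left(-44\right) = -176$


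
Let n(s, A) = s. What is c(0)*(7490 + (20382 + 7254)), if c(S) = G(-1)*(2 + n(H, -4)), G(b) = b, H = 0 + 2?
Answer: -140504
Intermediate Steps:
H = 2
c(S) = -4 (c(S) = -(2 + 2) = -1*4 = -4)
c(0)*(7490 + (20382 + 7254)) = -4*(7490 + (20382 + 7254)) = -4*(7490 + 27636) = -4*35126 = -140504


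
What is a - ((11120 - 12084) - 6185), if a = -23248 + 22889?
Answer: 6790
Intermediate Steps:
a = -359
a - ((11120 - 12084) - 6185) = -359 - ((11120 - 12084) - 6185) = -359 - (-964 - 6185) = -359 - 1*(-7149) = -359 + 7149 = 6790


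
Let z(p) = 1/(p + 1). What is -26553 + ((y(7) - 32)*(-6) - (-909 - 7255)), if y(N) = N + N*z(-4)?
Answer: -18225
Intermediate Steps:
z(p) = 1/(1 + p)
y(N) = 2*N/3 (y(N) = N + N/(1 - 4) = N + N/(-3) = N + N*(-1/3) = N - N/3 = 2*N/3)
-26553 + ((y(7) - 32)*(-6) - (-909 - 7255)) = -26553 + (((2/3)*7 - 32)*(-6) - (-909 - 7255)) = -26553 + ((14/3 - 32)*(-6) - 1*(-8164)) = -26553 + (-82/3*(-6) + 8164) = -26553 + (164 + 8164) = -26553 + 8328 = -18225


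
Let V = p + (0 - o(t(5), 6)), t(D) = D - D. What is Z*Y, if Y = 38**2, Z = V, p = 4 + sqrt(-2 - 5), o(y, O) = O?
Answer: -2888 + 1444*I*sqrt(7) ≈ -2888.0 + 3820.5*I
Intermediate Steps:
t(D) = 0
p = 4 + I*sqrt(7) (p = 4 + sqrt(-7) = 4 + I*sqrt(7) ≈ 4.0 + 2.6458*I)
V = -2 + I*sqrt(7) (V = (4 + I*sqrt(7)) + (0 - 1*6) = (4 + I*sqrt(7)) + (0 - 6) = (4 + I*sqrt(7)) - 6 = -2 + I*sqrt(7) ≈ -2.0 + 2.6458*I)
Z = -2 + I*sqrt(7) ≈ -2.0 + 2.6458*I
Y = 1444
Z*Y = (-2 + I*sqrt(7))*1444 = -2888 + 1444*I*sqrt(7)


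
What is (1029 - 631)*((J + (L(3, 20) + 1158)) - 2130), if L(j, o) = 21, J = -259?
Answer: -481580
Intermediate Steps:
(1029 - 631)*((J + (L(3, 20) + 1158)) - 2130) = (1029 - 631)*((-259 + (21 + 1158)) - 2130) = 398*((-259 + 1179) - 2130) = 398*(920 - 2130) = 398*(-1210) = -481580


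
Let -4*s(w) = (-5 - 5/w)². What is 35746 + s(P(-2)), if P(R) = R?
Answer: 571911/16 ≈ 35744.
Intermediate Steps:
s(w) = -(-5 - 5/w)²/4
35746 + s(P(-2)) = 35746 - 25/4*(1 - 2)²/(-2)² = 35746 - 25/4*¼*(-1)² = 35746 - 25/4*¼*1 = 35746 - 25/16 = 571911/16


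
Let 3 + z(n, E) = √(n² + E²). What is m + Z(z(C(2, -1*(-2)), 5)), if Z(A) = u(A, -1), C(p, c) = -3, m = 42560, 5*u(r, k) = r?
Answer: 212797/5 + √34/5 ≈ 42561.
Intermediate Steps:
u(r, k) = r/5
z(n, E) = -3 + √(E² + n²) (z(n, E) = -3 + √(n² + E²) = -3 + √(E² + n²))
Z(A) = A/5
m + Z(z(C(2, -1*(-2)), 5)) = 42560 + (-3 + √(5² + (-3)²))/5 = 42560 + (-3 + √(25 + 9))/5 = 42560 + (-3 + √34)/5 = 42560 + (-⅗ + √34/5) = 212797/5 + √34/5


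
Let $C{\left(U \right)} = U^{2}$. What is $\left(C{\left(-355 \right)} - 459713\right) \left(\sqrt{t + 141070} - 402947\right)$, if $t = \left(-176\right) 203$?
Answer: $134458578536 - 333688 \sqrt{105342} \approx 1.3435 \cdot 10^{11}$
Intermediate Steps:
$t = -35728$
$\left(C{\left(-355 \right)} - 459713\right) \left(\sqrt{t + 141070} - 402947\right) = \left(\left(-355\right)^{2} - 459713\right) \left(\sqrt{-35728 + 141070} - 402947\right) = \left(126025 - 459713\right) \left(\sqrt{105342} - 402947\right) = - 333688 \left(-402947 + \sqrt{105342}\right) = 134458578536 - 333688 \sqrt{105342}$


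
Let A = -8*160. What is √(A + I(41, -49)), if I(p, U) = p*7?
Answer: I*√993 ≈ 31.512*I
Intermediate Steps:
I(p, U) = 7*p
A = -1280
√(A + I(41, -49)) = √(-1280 + 7*41) = √(-1280 + 287) = √(-993) = I*√993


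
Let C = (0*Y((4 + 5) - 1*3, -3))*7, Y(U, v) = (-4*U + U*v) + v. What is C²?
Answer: 0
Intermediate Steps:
Y(U, v) = v - 4*U + U*v
C = 0 (C = (0*(-3 - 4*((4 + 5) - 1*3) + ((4 + 5) - 1*3)*(-3)))*7 = (0*(-3 - 4*(9 - 3) + (9 - 3)*(-3)))*7 = (0*(-3 - 4*6 + 6*(-3)))*7 = (0*(-3 - 24 - 18))*7 = (0*(-45))*7 = 0*7 = 0)
C² = 0² = 0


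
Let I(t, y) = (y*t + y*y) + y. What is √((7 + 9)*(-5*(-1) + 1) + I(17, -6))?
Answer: 2*√6 ≈ 4.8990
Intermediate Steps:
I(t, y) = y + y² + t*y (I(t, y) = (t*y + y²) + y = (y² + t*y) + y = y + y² + t*y)
√((7 + 9)*(-5*(-1) + 1) + I(17, -6)) = √((7 + 9)*(-5*(-1) + 1) - 6*(1 + 17 - 6)) = √(16*(5 + 1) - 6*12) = √(16*6 - 72) = √(96 - 72) = √24 = 2*√6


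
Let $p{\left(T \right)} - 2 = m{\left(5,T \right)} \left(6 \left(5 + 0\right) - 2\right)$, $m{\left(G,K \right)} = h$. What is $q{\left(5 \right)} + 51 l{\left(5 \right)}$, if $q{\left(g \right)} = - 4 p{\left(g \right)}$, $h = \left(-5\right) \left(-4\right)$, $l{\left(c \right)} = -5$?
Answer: $-2503$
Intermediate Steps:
$h = 20$
$m{\left(G,K \right)} = 20$
$p{\left(T \right)} = 562$ ($p{\left(T \right)} = 2 + 20 \left(6 \left(5 + 0\right) - 2\right) = 2 + 20 \left(6 \cdot 5 - 2\right) = 2 + 20 \left(30 - 2\right) = 2 + 20 \cdot 28 = 2 + 560 = 562$)
$q{\left(g \right)} = -2248$ ($q{\left(g \right)} = \left(-4\right) 562 = -2248$)
$q{\left(5 \right)} + 51 l{\left(5 \right)} = -2248 + 51 \left(-5\right) = -2248 - 255 = -2503$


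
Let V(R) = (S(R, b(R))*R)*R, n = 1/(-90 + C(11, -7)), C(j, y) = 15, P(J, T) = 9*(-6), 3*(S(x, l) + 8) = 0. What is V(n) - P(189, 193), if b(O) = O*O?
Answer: 303742/5625 ≈ 53.999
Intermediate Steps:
b(O) = O**2
S(x, l) = -8 (S(x, l) = -8 + (1/3)*0 = -8 + 0 = -8)
P(J, T) = -54
n = -1/75 (n = 1/(-90 + 15) = 1/(-75) = -1/75 ≈ -0.013333)
V(R) = -8*R**2 (V(R) = (-8*R)*R = -8*R**2)
V(n) - P(189, 193) = -8*(-1/75)**2 - 1*(-54) = -8*1/5625 + 54 = -8/5625 + 54 = 303742/5625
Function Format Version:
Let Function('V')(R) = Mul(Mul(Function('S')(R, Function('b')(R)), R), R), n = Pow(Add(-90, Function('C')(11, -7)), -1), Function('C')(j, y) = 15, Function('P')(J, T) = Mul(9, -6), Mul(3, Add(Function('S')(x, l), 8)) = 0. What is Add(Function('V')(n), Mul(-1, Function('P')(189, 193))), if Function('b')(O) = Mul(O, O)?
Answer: Rational(303742, 5625) ≈ 53.999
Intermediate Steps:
Function('b')(O) = Pow(O, 2)
Function('S')(x, l) = -8 (Function('S')(x, l) = Add(-8, Mul(Rational(1, 3), 0)) = Add(-8, 0) = -8)
Function('P')(J, T) = -54
n = Rational(-1, 75) (n = Pow(Add(-90, 15), -1) = Pow(-75, -1) = Rational(-1, 75) ≈ -0.013333)
Function('V')(R) = Mul(-8, Pow(R, 2)) (Function('V')(R) = Mul(Mul(-8, R), R) = Mul(-8, Pow(R, 2)))
Add(Function('V')(n), Mul(-1, Function('P')(189, 193))) = Add(Mul(-8, Pow(Rational(-1, 75), 2)), Mul(-1, -54)) = Add(Mul(-8, Rational(1, 5625)), 54) = Add(Rational(-8, 5625), 54) = Rational(303742, 5625)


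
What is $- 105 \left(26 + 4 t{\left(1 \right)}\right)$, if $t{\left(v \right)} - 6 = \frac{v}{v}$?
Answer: $-5670$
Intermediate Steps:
$t{\left(v \right)} = 7$ ($t{\left(v \right)} = 6 + \frac{v}{v} = 6 + 1 = 7$)
$- 105 \left(26 + 4 t{\left(1 \right)}\right) = - 105 \left(26 + 4 \cdot 7\right) = - 105 \left(26 + 28\right) = \left(-105\right) 54 = -5670$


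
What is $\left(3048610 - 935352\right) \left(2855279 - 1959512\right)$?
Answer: $1892986778886$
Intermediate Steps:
$\left(3048610 - 935352\right) \left(2855279 - 1959512\right) = 2113258 \cdot 895767 = 1892986778886$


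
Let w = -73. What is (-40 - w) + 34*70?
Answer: 2413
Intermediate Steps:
(-40 - w) + 34*70 = (-40 - 1*(-73)) + 34*70 = (-40 + 73) + 2380 = 33 + 2380 = 2413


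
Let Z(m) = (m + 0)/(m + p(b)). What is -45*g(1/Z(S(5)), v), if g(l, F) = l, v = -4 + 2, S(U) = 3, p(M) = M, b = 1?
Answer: -60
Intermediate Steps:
Z(m) = m/(1 + m) (Z(m) = (m + 0)/(m + 1) = m/(1 + m))
v = -2
-45*g(1/Z(S(5)), v) = -45/(3/(1 + 3)) = -45/(3/4) = -45/(3*(1/4)) = -45/3/4 = -45*4/3 = -60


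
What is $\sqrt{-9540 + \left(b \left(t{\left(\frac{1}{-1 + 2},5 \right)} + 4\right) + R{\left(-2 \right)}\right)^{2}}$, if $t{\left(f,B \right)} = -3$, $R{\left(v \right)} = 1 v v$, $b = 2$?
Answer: $12 i \sqrt{66} \approx 97.489 i$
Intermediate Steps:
$R{\left(v \right)} = v^{2}$ ($R{\left(v \right)} = v v = v^{2}$)
$\sqrt{-9540 + \left(b \left(t{\left(\frac{1}{-1 + 2},5 \right)} + 4\right) + R{\left(-2 \right)}\right)^{2}} = \sqrt{-9540 + \left(2 \left(-3 + 4\right) + \left(-2\right)^{2}\right)^{2}} = \sqrt{-9540 + \left(2 \cdot 1 + 4\right)^{2}} = \sqrt{-9540 + \left(2 + 4\right)^{2}} = \sqrt{-9540 + 6^{2}} = \sqrt{-9540 + 36} = \sqrt{-9504} = 12 i \sqrt{66}$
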